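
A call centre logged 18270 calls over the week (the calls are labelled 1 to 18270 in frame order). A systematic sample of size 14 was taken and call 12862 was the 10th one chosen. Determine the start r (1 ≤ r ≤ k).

1117

k = 18270/14 = 1305
r = 12862 − (10−1)×1305 = 12862 − 11745 = 1117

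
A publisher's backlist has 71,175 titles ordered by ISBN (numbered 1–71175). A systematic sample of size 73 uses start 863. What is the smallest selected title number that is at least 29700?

k = 71175/73 = 975
Steps past start: ⌈(29700 − 863)/975⌉ = ⌈28837/975⌉ = 30
Selected title: 863 + 30×975 = 30113

30113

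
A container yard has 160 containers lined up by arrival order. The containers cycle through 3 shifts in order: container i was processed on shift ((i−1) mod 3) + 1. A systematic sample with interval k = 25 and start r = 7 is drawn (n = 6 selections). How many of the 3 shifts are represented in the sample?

3

Consecutive selections differ by k = 25, so their shift numbers differ by 25 mod 3 = 1.
gcd(25, 3) = 1, so the sample visits 3/1 = 3 distinct residues mod 3.
Start 7 is shift 1; the shifts hit are 1, 2, 3.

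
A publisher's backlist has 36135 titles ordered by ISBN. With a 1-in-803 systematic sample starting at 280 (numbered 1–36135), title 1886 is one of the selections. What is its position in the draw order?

3

k = 803
position = (1886 − 280)/803 + 1 = 1606/803 + 1 = 2 + 1 = 3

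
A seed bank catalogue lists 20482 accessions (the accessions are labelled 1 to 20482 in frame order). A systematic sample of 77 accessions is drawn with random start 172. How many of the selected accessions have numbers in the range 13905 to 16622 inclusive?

10

k = 20482/77 = 266
First selection ≥ 13905: 172 + ⌈(13905−172)/266⌉·266 = 172 + 52×266 = 14004
Last selection ≤ 16622: 172 + ⌊(16622−172)/266⌋·266 = 172 + 61×266 = 16398
Count = 61 − 52 + 1 = 10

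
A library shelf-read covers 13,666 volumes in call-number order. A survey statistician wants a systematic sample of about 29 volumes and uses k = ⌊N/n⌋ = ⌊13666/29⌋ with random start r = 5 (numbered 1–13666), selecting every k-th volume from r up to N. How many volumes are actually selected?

k = ⌊13666/29⌋ = 471
Achieved size = ⌊(13666 − 5)/471⌋ + 1 = ⌊13661/471⌋ + 1 = 29 + 1 = 30
(last selection: 5 + 29×471 = 13664 ≤ 13666; next would be 14135 > 13666)

30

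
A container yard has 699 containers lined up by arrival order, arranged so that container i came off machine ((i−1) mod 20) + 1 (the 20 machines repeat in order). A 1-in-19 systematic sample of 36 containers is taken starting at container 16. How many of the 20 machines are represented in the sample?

Consecutive selections differ by k = 19, so their machine numbers differ by 19 mod 20 = 19.
gcd(19, 20) = 1, so the sample visits 20/1 = 20 distinct residues mod 20.
Start 16 is machine 16; the machines hit are 1, 2, 3, 4, 5, 6, 7, 8, 9, 10, 11, 12, 13, 14, 15, 16, 17, 18, 19, 20.

20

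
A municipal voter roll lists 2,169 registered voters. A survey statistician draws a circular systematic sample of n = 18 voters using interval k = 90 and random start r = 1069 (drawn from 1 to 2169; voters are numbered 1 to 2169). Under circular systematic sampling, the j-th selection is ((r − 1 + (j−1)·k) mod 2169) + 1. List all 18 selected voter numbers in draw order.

1069, 1159, 1249, 1339, 1429, 1519, 1609, 1699, 1789, 1879, 1969, 2059, 2149, 70, 160, 250, 340, 430

Selection 1: 1069
Selection 2: 1069 + 90 = 1159
Selection 3: 1159 + 90 = 1249
Selection 4: 1249 + 90 = 1339
Selection 5: 1339 + 90 = 1429
Selection 6: 1429 + 90 = 1519
Selection 7: 1519 + 90 = 1609
Selection 8: 1609 + 90 = 1699
Selection 9: 1699 + 90 = 1789
Selection 10: 1789 + 90 = 1879
Selection 11: 1879 + 90 = 1969
Selection 12: 1969 + 90 = 2059
Selection 13: 2059 + 90 = 2149
Selection 14: 2149 + 90 = 2239 → 2239 − 2169 = 70
Selection 15: 70 + 90 = 160
Selection 16: 160 + 90 = 250
Selection 17: 250 + 90 = 340
Selection 18: 340 + 90 = 430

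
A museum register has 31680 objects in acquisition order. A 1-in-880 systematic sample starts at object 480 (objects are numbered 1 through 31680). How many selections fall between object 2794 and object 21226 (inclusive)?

21

k = 880
First selection ≥ 2794: 480 + ⌈(2794−480)/880⌉·880 = 480 + 3×880 = 3120
Last selection ≤ 21226: 480 + ⌊(21226−480)/880⌋·880 = 480 + 23×880 = 20720
Count = 23 − 3 + 1 = 21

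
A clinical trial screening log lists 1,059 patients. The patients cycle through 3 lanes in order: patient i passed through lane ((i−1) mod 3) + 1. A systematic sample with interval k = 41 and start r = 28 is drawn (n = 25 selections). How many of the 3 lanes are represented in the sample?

Consecutive selections differ by k = 41, so their lane numbers differ by 41 mod 3 = 2.
gcd(41, 3) = 1, so the sample visits 3/1 = 3 distinct residues mod 3.
Start 28 is lane 1; the lanes hit are 1, 2, 3.

3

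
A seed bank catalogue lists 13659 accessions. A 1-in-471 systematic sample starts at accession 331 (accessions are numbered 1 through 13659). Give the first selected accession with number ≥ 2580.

2686

k = 471
Steps past start: ⌈(2580 − 331)/471⌉ = ⌈2249/471⌉ = 5
Selected accession: 331 + 5×471 = 2686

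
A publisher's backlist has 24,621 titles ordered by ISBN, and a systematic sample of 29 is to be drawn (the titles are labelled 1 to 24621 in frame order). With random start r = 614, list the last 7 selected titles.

19292, 20141, 20990, 21839, 22688, 23537, 24386

k = N/n = 24621/29 = 849
23rd selection = 614 + 22×849 = 19292
24th: 19292 + 849 = 20141
25th: 20141 + 849 = 20990
26th: 20990 + 849 = 21839
27th: 21839 + 849 = 22688
28th: 22688 + 849 = 23537
29th: 23537 + 849 = 24386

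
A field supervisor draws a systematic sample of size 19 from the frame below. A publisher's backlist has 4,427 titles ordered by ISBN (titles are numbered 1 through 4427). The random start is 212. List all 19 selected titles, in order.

k = N/n = 4427/19 = 233
title 1: 212
title 2: 212 + 233 = 445
title 3: 445 + 233 = 678
title 4: 678 + 233 = 911
title 5: 911 + 233 = 1144
title 6: 1144 + 233 = 1377
title 7: 1377 + 233 = 1610
title 8: 1610 + 233 = 1843
title 9: 1843 + 233 = 2076
title 10: 2076 + 233 = 2309
title 11: 2309 + 233 = 2542
title 12: 2542 + 233 = 2775
title 13: 2775 + 233 = 3008
title 14: 3008 + 233 = 3241
title 15: 3241 + 233 = 3474
title 16: 3474 + 233 = 3707
title 17: 3707 + 233 = 3940
title 18: 3940 + 233 = 4173
title 19: 4173 + 233 = 4406

212, 445, 678, 911, 1144, 1377, 1610, 1843, 2076, 2309, 2542, 2775, 3008, 3241, 3474, 3707, 3940, 4173, 4406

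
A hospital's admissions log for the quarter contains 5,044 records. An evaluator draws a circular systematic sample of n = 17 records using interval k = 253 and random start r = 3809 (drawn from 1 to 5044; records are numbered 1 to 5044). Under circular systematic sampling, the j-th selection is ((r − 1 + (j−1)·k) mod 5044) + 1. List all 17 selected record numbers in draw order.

3809, 4062, 4315, 4568, 4821, 30, 283, 536, 789, 1042, 1295, 1548, 1801, 2054, 2307, 2560, 2813

Selection 1: 3809
Selection 2: 3809 + 253 = 4062
Selection 3: 4062 + 253 = 4315
Selection 4: 4315 + 253 = 4568
Selection 5: 4568 + 253 = 4821
Selection 6: 4821 + 253 = 5074 → 5074 − 5044 = 30
Selection 7: 30 + 253 = 283
Selection 8: 283 + 253 = 536
Selection 9: 536 + 253 = 789
Selection 10: 789 + 253 = 1042
Selection 11: 1042 + 253 = 1295
Selection 12: 1295 + 253 = 1548
Selection 13: 1548 + 253 = 1801
Selection 14: 1801 + 253 = 2054
Selection 15: 2054 + 253 = 2307
Selection 16: 2307 + 253 = 2560
Selection 17: 2560 + 253 = 2813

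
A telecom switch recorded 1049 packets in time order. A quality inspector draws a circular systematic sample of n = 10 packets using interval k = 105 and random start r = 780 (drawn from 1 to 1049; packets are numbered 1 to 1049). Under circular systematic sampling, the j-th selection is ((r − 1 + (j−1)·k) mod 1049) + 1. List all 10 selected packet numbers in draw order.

Selection 1: 780
Selection 2: 780 + 105 = 885
Selection 3: 885 + 105 = 990
Selection 4: 990 + 105 = 1095 → 1095 − 1049 = 46
Selection 5: 46 + 105 = 151
Selection 6: 151 + 105 = 256
Selection 7: 256 + 105 = 361
Selection 8: 361 + 105 = 466
Selection 9: 466 + 105 = 571
Selection 10: 571 + 105 = 676

780, 885, 990, 46, 151, 256, 361, 466, 571, 676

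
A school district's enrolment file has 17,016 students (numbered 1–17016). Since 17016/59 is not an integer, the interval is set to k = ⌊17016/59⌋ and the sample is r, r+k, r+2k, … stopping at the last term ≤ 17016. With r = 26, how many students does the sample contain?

k = ⌊17016/59⌋ = 288
Achieved size = ⌊(17016 − 26)/288⌋ + 1 = ⌊16990/288⌋ + 1 = 58 + 1 = 59
(last selection: 26 + 58×288 = 16730 ≤ 17016; next would be 17018 > 17016)

59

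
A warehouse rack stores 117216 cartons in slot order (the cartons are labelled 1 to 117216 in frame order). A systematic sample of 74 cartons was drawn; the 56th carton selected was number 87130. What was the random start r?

10

k = 117216/74 = 1584
r = 87130 − (56−1)×1584 = 87130 − 87120 = 10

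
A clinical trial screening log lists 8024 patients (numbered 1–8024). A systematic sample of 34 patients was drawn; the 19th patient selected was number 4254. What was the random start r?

k = 8024/34 = 236
r = 4254 − (19−1)×236 = 4254 − 4248 = 6

6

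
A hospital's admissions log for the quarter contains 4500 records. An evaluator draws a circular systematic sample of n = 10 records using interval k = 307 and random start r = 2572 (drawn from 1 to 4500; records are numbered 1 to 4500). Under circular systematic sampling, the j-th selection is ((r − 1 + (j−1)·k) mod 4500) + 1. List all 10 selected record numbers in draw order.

Selection 1: 2572
Selection 2: 2572 + 307 = 2879
Selection 3: 2879 + 307 = 3186
Selection 4: 3186 + 307 = 3493
Selection 5: 3493 + 307 = 3800
Selection 6: 3800 + 307 = 4107
Selection 7: 4107 + 307 = 4414
Selection 8: 4414 + 307 = 4721 → 4721 − 4500 = 221
Selection 9: 221 + 307 = 528
Selection 10: 528 + 307 = 835

2572, 2879, 3186, 3493, 3800, 4107, 4414, 221, 528, 835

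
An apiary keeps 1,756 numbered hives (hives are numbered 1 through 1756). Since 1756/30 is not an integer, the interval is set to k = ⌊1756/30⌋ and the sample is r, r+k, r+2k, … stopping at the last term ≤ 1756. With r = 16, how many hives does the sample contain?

k = ⌊1756/30⌋ = 58
Achieved size = ⌊(1756 − 16)/58⌋ + 1 = ⌊1740/58⌋ + 1 = 30 + 1 = 31
(last selection: 16 + 30×58 = 1756 ≤ 1756; next would be 1814 > 1756)

31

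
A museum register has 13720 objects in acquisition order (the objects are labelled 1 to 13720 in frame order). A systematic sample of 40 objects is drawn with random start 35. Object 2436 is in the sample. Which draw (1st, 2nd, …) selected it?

k = 13720/40 = 343
position = (2436 − 35)/343 + 1 = 2401/343 + 1 = 7 + 1 = 8

8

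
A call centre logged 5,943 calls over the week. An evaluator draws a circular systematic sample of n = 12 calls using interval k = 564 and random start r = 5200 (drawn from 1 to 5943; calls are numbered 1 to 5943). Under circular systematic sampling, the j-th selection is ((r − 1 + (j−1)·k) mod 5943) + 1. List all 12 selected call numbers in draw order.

5200, 5764, 385, 949, 1513, 2077, 2641, 3205, 3769, 4333, 4897, 5461

Selection 1: 5200
Selection 2: 5200 + 564 = 5764
Selection 3: 5764 + 564 = 6328 → 6328 − 5943 = 385
Selection 4: 385 + 564 = 949
Selection 5: 949 + 564 = 1513
Selection 6: 1513 + 564 = 2077
Selection 7: 2077 + 564 = 2641
Selection 8: 2641 + 564 = 3205
Selection 9: 3205 + 564 = 3769
Selection 10: 3769 + 564 = 4333
Selection 11: 4333 + 564 = 4897
Selection 12: 4897 + 564 = 5461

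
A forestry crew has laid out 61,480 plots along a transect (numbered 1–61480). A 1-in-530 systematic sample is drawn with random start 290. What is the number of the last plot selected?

61240

k = 530
116th selection = r + (116−1)·k = 290 + 115×530 = 290 + 60950 = 61240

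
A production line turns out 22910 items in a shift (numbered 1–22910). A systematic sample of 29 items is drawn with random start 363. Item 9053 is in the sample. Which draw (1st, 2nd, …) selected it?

k = 22910/29 = 790
position = (9053 − 363)/790 + 1 = 8690/790 + 1 = 11 + 1 = 12

12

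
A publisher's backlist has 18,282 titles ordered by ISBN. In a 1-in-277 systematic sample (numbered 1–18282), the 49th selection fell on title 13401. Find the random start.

105

k = 277
r = 13401 − (49−1)×277 = 13401 − 13296 = 105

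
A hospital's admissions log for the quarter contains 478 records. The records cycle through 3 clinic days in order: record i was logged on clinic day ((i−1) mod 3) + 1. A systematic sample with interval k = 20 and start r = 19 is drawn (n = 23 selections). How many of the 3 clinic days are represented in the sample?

3

Consecutive selections differ by k = 20, so their clinic day numbers differ by 20 mod 3 = 2.
gcd(20, 3) = 1, so the sample visits 3/1 = 3 distinct residues mod 3.
Start 19 is clinic day 1; the clinic days hit are 1, 2, 3.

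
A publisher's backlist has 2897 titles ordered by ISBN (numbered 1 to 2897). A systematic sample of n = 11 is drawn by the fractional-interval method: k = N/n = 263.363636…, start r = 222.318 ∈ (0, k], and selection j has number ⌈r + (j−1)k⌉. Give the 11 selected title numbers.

223, 486, 750, 1013, 1276, 1540, 1803, 2066, 2330, 2593, 2856

j=1: r + 0k = 222.318 → ⌈·⌉ = 223
j=2: r + 1k = 485.681636… → ⌈·⌉ = 486
j=3: r + 2k = 749.045272… → ⌈·⌉ = 750
j=4: r + 3k = 1012.408909… → ⌈·⌉ = 1013
j=5: r + 4k = 1275.772545… → ⌈·⌉ = 1276
j=6: r + 5k = 1539.136181… → ⌈·⌉ = 1540
j=7: r + 6k = 1802.499818… → ⌈·⌉ = 1803
j=8: r + 7k = 2065.863454… → ⌈·⌉ = 2066
j=9: r + 8k = 2329.227090… → ⌈·⌉ = 2330
j=10: r + 9k = 2592.590727… → ⌈·⌉ = 2593
j=11: r + 10k = 2855.954363… → ⌈·⌉ = 2856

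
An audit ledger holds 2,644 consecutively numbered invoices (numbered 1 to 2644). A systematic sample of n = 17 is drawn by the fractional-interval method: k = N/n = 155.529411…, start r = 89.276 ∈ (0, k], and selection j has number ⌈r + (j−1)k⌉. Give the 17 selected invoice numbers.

90, 245, 401, 556, 712, 867, 1023, 1178, 1334, 1490, 1645, 1801, 1956, 2112, 2267, 2423, 2578

j=1: r + 0k = 89.276 → ⌈·⌉ = 90
j=2: r + 1k = 244.805411… → ⌈·⌉ = 245
j=3: r + 2k = 400.334823… → ⌈·⌉ = 401
j=4: r + 3k = 555.864235… → ⌈·⌉ = 556
j=5: r + 4k = 711.393647… → ⌈·⌉ = 712
j=6: r + 5k = 866.923058… → ⌈·⌉ = 867
j=7: r + 6k = 1022.452470… → ⌈·⌉ = 1023
j=8: r + 7k = 1177.981882… → ⌈·⌉ = 1178
j=9: r + 8k = 1333.511294… → ⌈·⌉ = 1334
j=10: r + 9k = 1489.040705… → ⌈·⌉ = 1490
j=11: r + 10k = 1644.570117… → ⌈·⌉ = 1645
j=12: r + 11k = 1800.099529… → ⌈·⌉ = 1801
j=13: r + 12k = 1955.628941… → ⌈·⌉ = 1956
j=14: r + 13k = 2111.158352… → ⌈·⌉ = 2112
j=15: r + 14k = 2266.687764… → ⌈·⌉ = 2267
j=16: r + 15k = 2422.217176… → ⌈·⌉ = 2423
j=17: r + 16k = 2577.746588… → ⌈·⌉ = 2578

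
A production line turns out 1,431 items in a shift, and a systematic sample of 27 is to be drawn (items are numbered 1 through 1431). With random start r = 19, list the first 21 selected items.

19, 72, 125, 178, 231, 284, 337, 390, 443, 496, 549, 602, 655, 708, 761, 814, 867, 920, 973, 1026, 1079

k = N/n = 1431/27 = 53
item 1: 19
item 2: 19 + 53 = 72
item 3: 72 + 53 = 125
item 4: 125 + 53 = 178
item 5: 178 + 53 = 231
item 6: 231 + 53 = 284
item 7: 284 + 53 = 337
item 8: 337 + 53 = 390
item 9: 390 + 53 = 443
item 10: 443 + 53 = 496
item 11: 496 + 53 = 549
item 12: 549 + 53 = 602
item 13: 602 + 53 = 655
item 14: 655 + 53 = 708
item 15: 708 + 53 = 761
item 16: 761 + 53 = 814
item 17: 814 + 53 = 867
item 18: 867 + 53 = 920
item 19: 920 + 53 = 973
item 20: 973 + 53 = 1026
item 21: 1026 + 53 = 1079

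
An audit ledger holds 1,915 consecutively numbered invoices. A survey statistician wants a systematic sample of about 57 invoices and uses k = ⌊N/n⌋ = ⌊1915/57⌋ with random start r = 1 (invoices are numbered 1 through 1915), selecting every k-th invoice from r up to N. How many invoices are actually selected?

k = ⌊1915/57⌋ = 33
Achieved size = ⌊(1915 − 1)/33⌋ + 1 = ⌊1914/33⌋ + 1 = 58 + 1 = 59
(last selection: 1 + 58×33 = 1915 ≤ 1915; next would be 1948 > 1915)

59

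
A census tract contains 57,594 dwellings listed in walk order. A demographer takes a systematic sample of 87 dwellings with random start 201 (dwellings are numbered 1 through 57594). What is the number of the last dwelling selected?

57133

k = 57594/87 = 662
87th selection = r + (87−1)·k = 201 + 86×662 = 201 + 56932 = 57133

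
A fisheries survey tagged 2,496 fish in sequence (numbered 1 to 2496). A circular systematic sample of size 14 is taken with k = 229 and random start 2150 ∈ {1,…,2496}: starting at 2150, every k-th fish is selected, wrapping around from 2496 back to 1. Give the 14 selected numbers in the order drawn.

Selection 1: 2150
Selection 2: 2150 + 229 = 2379
Selection 3: 2379 + 229 = 2608 → 2608 − 2496 = 112
Selection 4: 112 + 229 = 341
Selection 5: 341 + 229 = 570
Selection 6: 570 + 229 = 799
Selection 7: 799 + 229 = 1028
Selection 8: 1028 + 229 = 1257
Selection 9: 1257 + 229 = 1486
Selection 10: 1486 + 229 = 1715
Selection 11: 1715 + 229 = 1944
Selection 12: 1944 + 229 = 2173
Selection 13: 2173 + 229 = 2402
Selection 14: 2402 + 229 = 2631 → 2631 − 2496 = 135

2150, 2379, 112, 341, 570, 799, 1028, 1257, 1486, 1715, 1944, 2173, 2402, 135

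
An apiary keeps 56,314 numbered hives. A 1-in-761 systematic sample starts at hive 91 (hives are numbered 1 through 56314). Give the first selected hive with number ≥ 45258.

45751

k = 761
Steps past start: ⌈(45258 − 91)/761⌉ = ⌈45167/761⌉ = 60
Selected hive: 91 + 60×761 = 45751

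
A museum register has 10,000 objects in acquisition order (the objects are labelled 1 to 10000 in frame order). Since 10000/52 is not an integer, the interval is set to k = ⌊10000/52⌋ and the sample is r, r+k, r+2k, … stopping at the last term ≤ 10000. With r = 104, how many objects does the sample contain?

52

k = ⌊10000/52⌋ = 192
Achieved size = ⌊(10000 − 104)/192⌋ + 1 = ⌊9896/192⌋ + 1 = 51 + 1 = 52
(last selection: 104 + 51×192 = 9896 ≤ 10000; next would be 10088 > 10000)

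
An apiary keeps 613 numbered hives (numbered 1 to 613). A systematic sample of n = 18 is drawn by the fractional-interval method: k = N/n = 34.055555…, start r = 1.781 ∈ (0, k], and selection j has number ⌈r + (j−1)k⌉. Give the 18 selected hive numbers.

j=1: r + 0k = 1.781 → ⌈·⌉ = 2
j=2: r + 1k = 35.836555… → ⌈·⌉ = 36
j=3: r + 2k = 69.892111… → ⌈·⌉ = 70
j=4: r + 3k = 103.947666… → ⌈·⌉ = 104
j=5: r + 4k = 138.003222… → ⌈·⌉ = 139
j=6: r + 5k = 172.058777… → ⌈·⌉ = 173
j=7: r + 6k = 206.114333… → ⌈·⌉ = 207
j=8: r + 7k = 240.169888… → ⌈·⌉ = 241
j=9: r + 8k = 274.225444… → ⌈·⌉ = 275
j=10: r + 9k = 308.281 → ⌈·⌉ = 309
j=11: r + 10k = 342.336555… → ⌈·⌉ = 343
j=12: r + 11k = 376.392111… → ⌈·⌉ = 377
j=13: r + 12k = 410.447666… → ⌈·⌉ = 411
j=14: r + 13k = 444.503222… → ⌈·⌉ = 445
j=15: r + 14k = 478.558777… → ⌈·⌉ = 479
j=16: r + 15k = 512.614333… → ⌈·⌉ = 513
j=17: r + 16k = 546.669888… → ⌈·⌉ = 547
j=18: r + 17k = 580.725444… → ⌈·⌉ = 581

2, 36, 70, 104, 139, 173, 207, 241, 275, 309, 343, 377, 411, 445, 479, 513, 547, 581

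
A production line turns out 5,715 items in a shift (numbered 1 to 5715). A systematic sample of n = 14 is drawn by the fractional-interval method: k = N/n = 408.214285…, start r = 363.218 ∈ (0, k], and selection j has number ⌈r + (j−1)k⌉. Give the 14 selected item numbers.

364, 772, 1180, 1588, 1997, 2405, 2813, 3221, 3629, 4038, 4446, 4854, 5262, 5671

j=1: r + 0k = 363.218 → ⌈·⌉ = 364
j=2: r + 1k = 771.432285… → ⌈·⌉ = 772
j=3: r + 2k = 1179.646571… → ⌈·⌉ = 1180
j=4: r + 3k = 1587.860857… → ⌈·⌉ = 1588
j=5: r + 4k = 1996.075142… → ⌈·⌉ = 1997
j=6: r + 5k = 2404.289428… → ⌈·⌉ = 2405
j=7: r + 6k = 2812.503714… → ⌈·⌉ = 2813
j=8: r + 7k = 3220.718 → ⌈·⌉ = 3221
j=9: r + 8k = 3628.932285… → ⌈·⌉ = 3629
j=10: r + 9k = 4037.146571… → ⌈·⌉ = 4038
j=11: r + 10k = 4445.360857… → ⌈·⌉ = 4446
j=12: r + 11k = 4853.575142… → ⌈·⌉ = 4854
j=13: r + 12k = 5261.789428… → ⌈·⌉ = 5262
j=14: r + 13k = 5670.003714… → ⌈·⌉ = 5671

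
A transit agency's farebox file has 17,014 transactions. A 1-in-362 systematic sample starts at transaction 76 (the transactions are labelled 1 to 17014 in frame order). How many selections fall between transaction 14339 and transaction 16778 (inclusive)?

7

k = 362
First selection ≥ 14339: 76 + ⌈(14339−76)/362⌉·362 = 76 + 40×362 = 14556
Last selection ≤ 16778: 76 + ⌊(16778−76)/362⌋·362 = 76 + 46×362 = 16728
Count = 46 − 40 + 1 = 7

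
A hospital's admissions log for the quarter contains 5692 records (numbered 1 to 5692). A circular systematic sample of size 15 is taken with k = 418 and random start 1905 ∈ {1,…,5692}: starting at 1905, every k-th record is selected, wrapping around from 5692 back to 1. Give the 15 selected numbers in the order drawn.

1905, 2323, 2741, 3159, 3577, 3995, 4413, 4831, 5249, 5667, 393, 811, 1229, 1647, 2065

Selection 1: 1905
Selection 2: 1905 + 418 = 2323
Selection 3: 2323 + 418 = 2741
Selection 4: 2741 + 418 = 3159
Selection 5: 3159 + 418 = 3577
Selection 6: 3577 + 418 = 3995
Selection 7: 3995 + 418 = 4413
Selection 8: 4413 + 418 = 4831
Selection 9: 4831 + 418 = 5249
Selection 10: 5249 + 418 = 5667
Selection 11: 5667 + 418 = 6085 → 6085 − 5692 = 393
Selection 12: 393 + 418 = 811
Selection 13: 811 + 418 = 1229
Selection 14: 1229 + 418 = 1647
Selection 15: 1647 + 418 = 2065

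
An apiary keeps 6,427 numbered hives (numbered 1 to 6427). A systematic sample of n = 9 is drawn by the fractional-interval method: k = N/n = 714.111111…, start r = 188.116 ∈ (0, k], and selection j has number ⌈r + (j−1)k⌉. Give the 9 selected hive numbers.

j=1: r + 0k = 188.116 → ⌈·⌉ = 189
j=2: r + 1k = 902.227111… → ⌈·⌉ = 903
j=3: r + 2k = 1616.338222… → ⌈·⌉ = 1617
j=4: r + 3k = 2330.449333… → ⌈·⌉ = 2331
j=5: r + 4k = 3044.560444… → ⌈·⌉ = 3045
j=6: r + 5k = 3758.671555… → ⌈·⌉ = 3759
j=7: r + 6k = 4472.782666… → ⌈·⌉ = 4473
j=8: r + 7k = 5186.893777… → ⌈·⌉ = 5187
j=9: r + 8k = 5901.004888… → ⌈·⌉ = 5902

189, 903, 1617, 2331, 3045, 3759, 4473, 5187, 5902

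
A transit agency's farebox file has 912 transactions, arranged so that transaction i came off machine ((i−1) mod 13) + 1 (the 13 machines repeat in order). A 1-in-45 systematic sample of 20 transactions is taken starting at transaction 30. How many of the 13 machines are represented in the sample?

13

Consecutive selections differ by k = 45, so their machine numbers differ by 45 mod 13 = 6.
gcd(45, 13) = 1, so the sample visits 13/1 = 13 distinct residues mod 13.
Start 30 is machine 4; the machines hit are 1, 2, 3, 4, 5, 6, 7, 8, 9, 10, 11, 12, 13.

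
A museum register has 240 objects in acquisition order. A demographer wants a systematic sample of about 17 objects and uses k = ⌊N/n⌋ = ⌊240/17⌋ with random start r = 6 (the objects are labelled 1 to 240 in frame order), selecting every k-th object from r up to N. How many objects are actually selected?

17

k = ⌊240/17⌋ = 14
Achieved size = ⌊(240 − 6)/14⌋ + 1 = ⌊234/14⌋ + 1 = 16 + 1 = 17
(last selection: 6 + 16×14 = 230 ≤ 240; next would be 244 > 240)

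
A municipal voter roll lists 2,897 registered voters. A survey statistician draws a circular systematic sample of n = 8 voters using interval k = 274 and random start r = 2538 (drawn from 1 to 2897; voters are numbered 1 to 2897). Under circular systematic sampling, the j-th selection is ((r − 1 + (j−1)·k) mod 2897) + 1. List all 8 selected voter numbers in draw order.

Selection 1: 2538
Selection 2: 2538 + 274 = 2812
Selection 3: 2812 + 274 = 3086 → 3086 − 2897 = 189
Selection 4: 189 + 274 = 463
Selection 5: 463 + 274 = 737
Selection 6: 737 + 274 = 1011
Selection 7: 1011 + 274 = 1285
Selection 8: 1285 + 274 = 1559

2538, 2812, 189, 463, 737, 1011, 1285, 1559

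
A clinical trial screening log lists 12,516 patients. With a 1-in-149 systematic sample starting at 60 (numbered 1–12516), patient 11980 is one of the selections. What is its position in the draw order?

k = 149
position = (11980 − 60)/149 + 1 = 11920/149 + 1 = 80 + 1 = 81

81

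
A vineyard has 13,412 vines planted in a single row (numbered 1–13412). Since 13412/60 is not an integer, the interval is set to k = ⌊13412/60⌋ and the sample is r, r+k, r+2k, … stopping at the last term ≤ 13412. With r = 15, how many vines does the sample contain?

61

k = ⌊13412/60⌋ = 223
Achieved size = ⌊(13412 − 15)/223⌋ + 1 = ⌊13397/223⌋ + 1 = 60 + 1 = 61
(last selection: 15 + 60×223 = 13395 ≤ 13412; next would be 13618 > 13412)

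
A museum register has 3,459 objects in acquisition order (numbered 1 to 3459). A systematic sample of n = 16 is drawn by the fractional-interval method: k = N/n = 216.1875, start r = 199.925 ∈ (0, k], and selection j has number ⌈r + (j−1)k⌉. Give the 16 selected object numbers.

200, 417, 633, 849, 1065, 1281, 1498, 1714, 1930, 2146, 2362, 2578, 2795, 3011, 3227, 3443

j=1: r + 0k = 199.925 → ⌈·⌉ = 200
j=2: r + 1k = 416.1125 → ⌈·⌉ = 417
j=3: r + 2k = 632.3 → ⌈·⌉ = 633
j=4: r + 3k = 848.4875 → ⌈·⌉ = 849
j=5: r + 4k = 1064.675 → ⌈·⌉ = 1065
j=6: r + 5k = 1280.8625 → ⌈·⌉ = 1281
j=7: r + 6k = 1497.05 → ⌈·⌉ = 1498
j=8: r + 7k = 1713.2375 → ⌈·⌉ = 1714
j=9: r + 8k = 1929.425 → ⌈·⌉ = 1930
j=10: r + 9k = 2145.6125 → ⌈·⌉ = 2146
j=11: r + 10k = 2361.8 → ⌈·⌉ = 2362
j=12: r + 11k = 2577.9875 → ⌈·⌉ = 2578
j=13: r + 12k = 2794.175 → ⌈·⌉ = 2795
j=14: r + 13k = 3010.3625 → ⌈·⌉ = 3011
j=15: r + 14k = 3226.55 → ⌈·⌉ = 3227
j=16: r + 15k = 3442.7375 → ⌈·⌉ = 3443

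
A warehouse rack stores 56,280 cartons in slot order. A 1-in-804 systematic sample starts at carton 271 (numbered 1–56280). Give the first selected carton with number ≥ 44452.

44491

k = 804
Steps past start: ⌈(44452 − 271)/804⌉ = ⌈44181/804⌉ = 55
Selected carton: 271 + 55×804 = 44491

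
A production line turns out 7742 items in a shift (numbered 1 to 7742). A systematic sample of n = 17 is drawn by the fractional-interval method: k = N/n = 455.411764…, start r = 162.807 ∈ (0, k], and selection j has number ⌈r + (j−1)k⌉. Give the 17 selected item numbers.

163, 619, 1074, 1530, 1985, 2440, 2896, 3351, 3807, 4262, 4717, 5173, 5628, 6084, 6539, 6994, 7450

j=1: r + 0k = 162.807 → ⌈·⌉ = 163
j=2: r + 1k = 618.218764… → ⌈·⌉ = 619
j=3: r + 2k = 1073.630529… → ⌈·⌉ = 1074
j=4: r + 3k = 1529.042294… → ⌈·⌉ = 1530
j=5: r + 4k = 1984.454058… → ⌈·⌉ = 1985
j=6: r + 5k = 2439.865823… → ⌈·⌉ = 2440
j=7: r + 6k = 2895.277588… → ⌈·⌉ = 2896
j=8: r + 7k = 3350.689352… → ⌈·⌉ = 3351
j=9: r + 8k = 3806.101117… → ⌈·⌉ = 3807
j=10: r + 9k = 4261.512882… → ⌈·⌉ = 4262
j=11: r + 10k = 4716.924647… → ⌈·⌉ = 4717
j=12: r + 11k = 5172.336411… → ⌈·⌉ = 5173
j=13: r + 12k = 5627.748176… → ⌈·⌉ = 5628
j=14: r + 13k = 6083.159941… → ⌈·⌉ = 6084
j=15: r + 14k = 6538.571705… → ⌈·⌉ = 6539
j=16: r + 15k = 6993.983470… → ⌈·⌉ = 6994
j=17: r + 16k = 7449.395235… → ⌈·⌉ = 7450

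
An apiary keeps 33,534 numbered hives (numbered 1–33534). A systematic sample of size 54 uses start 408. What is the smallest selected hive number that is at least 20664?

k = 33534/54 = 621
Steps past start: ⌈(20664 − 408)/621⌉ = ⌈20256/621⌉ = 33
Selected hive: 408 + 33×621 = 20901

20901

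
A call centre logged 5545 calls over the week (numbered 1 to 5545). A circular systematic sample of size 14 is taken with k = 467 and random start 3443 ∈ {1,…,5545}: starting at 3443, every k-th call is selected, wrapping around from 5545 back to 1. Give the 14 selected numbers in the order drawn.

Selection 1: 3443
Selection 2: 3443 + 467 = 3910
Selection 3: 3910 + 467 = 4377
Selection 4: 4377 + 467 = 4844
Selection 5: 4844 + 467 = 5311
Selection 6: 5311 + 467 = 5778 → 5778 − 5545 = 233
Selection 7: 233 + 467 = 700
Selection 8: 700 + 467 = 1167
Selection 9: 1167 + 467 = 1634
Selection 10: 1634 + 467 = 2101
Selection 11: 2101 + 467 = 2568
Selection 12: 2568 + 467 = 3035
Selection 13: 3035 + 467 = 3502
Selection 14: 3502 + 467 = 3969

3443, 3910, 4377, 4844, 5311, 233, 700, 1167, 1634, 2101, 2568, 3035, 3502, 3969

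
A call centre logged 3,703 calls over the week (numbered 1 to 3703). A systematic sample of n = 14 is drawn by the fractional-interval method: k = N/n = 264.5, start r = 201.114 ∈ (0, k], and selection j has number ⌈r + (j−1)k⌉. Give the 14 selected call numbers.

202, 466, 731, 995, 1260, 1524, 1789, 2053, 2318, 2582, 2847, 3111, 3376, 3640

j=1: r + 0k = 201.114 → ⌈·⌉ = 202
j=2: r + 1k = 465.614 → ⌈·⌉ = 466
j=3: r + 2k = 730.114 → ⌈·⌉ = 731
j=4: r + 3k = 994.614 → ⌈·⌉ = 995
j=5: r + 4k = 1259.114 → ⌈·⌉ = 1260
j=6: r + 5k = 1523.614 → ⌈·⌉ = 1524
j=7: r + 6k = 1788.114 → ⌈·⌉ = 1789
j=8: r + 7k = 2052.614 → ⌈·⌉ = 2053
j=9: r + 8k = 2317.114 → ⌈·⌉ = 2318
j=10: r + 9k = 2581.614 → ⌈·⌉ = 2582
j=11: r + 10k = 2846.114 → ⌈·⌉ = 2847
j=12: r + 11k = 3110.614 → ⌈·⌉ = 3111
j=13: r + 12k = 3375.114 → ⌈·⌉ = 3376
j=14: r + 13k = 3639.614 → ⌈·⌉ = 3640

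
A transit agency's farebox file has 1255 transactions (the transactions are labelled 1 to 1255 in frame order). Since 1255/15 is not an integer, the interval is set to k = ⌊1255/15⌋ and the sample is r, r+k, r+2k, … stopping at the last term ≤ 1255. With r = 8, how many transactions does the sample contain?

k = ⌊1255/15⌋ = 83
Achieved size = ⌊(1255 − 8)/83⌋ + 1 = ⌊1247/83⌋ + 1 = 15 + 1 = 16
(last selection: 8 + 15×83 = 1253 ≤ 1255; next would be 1336 > 1255)

16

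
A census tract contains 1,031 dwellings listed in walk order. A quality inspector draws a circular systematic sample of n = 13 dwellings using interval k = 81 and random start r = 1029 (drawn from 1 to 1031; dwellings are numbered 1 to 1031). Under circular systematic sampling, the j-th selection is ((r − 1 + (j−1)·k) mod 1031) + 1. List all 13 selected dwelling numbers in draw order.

Selection 1: 1029
Selection 2: 1029 + 81 = 1110 → 1110 − 1031 = 79
Selection 3: 79 + 81 = 160
Selection 4: 160 + 81 = 241
Selection 5: 241 + 81 = 322
Selection 6: 322 + 81 = 403
Selection 7: 403 + 81 = 484
Selection 8: 484 + 81 = 565
Selection 9: 565 + 81 = 646
Selection 10: 646 + 81 = 727
Selection 11: 727 + 81 = 808
Selection 12: 808 + 81 = 889
Selection 13: 889 + 81 = 970

1029, 79, 160, 241, 322, 403, 484, 565, 646, 727, 808, 889, 970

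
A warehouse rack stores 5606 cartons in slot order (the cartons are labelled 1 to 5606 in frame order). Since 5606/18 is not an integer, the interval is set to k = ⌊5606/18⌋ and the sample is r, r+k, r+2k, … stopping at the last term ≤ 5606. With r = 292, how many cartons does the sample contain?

18

k = ⌊5606/18⌋ = 311
Achieved size = ⌊(5606 − 292)/311⌋ + 1 = ⌊5314/311⌋ + 1 = 17 + 1 = 18
(last selection: 292 + 17×311 = 5579 ≤ 5606; next would be 5890 > 5606)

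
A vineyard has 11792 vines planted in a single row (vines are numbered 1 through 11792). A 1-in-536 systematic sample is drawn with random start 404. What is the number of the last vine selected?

11660

k = 536
22nd selection = r + (22−1)·k = 404 + 21×536 = 404 + 11256 = 11660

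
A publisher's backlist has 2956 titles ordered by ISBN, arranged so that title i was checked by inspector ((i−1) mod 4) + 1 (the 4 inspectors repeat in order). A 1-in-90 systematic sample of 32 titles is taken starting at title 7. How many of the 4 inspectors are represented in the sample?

Consecutive selections differ by k = 90, so their inspector numbers differ by 90 mod 4 = 2.
gcd(90, 4) = 2, so the sample visits 4/2 = 2 distinct residues mod 4.
Start 7 is inspector 3; the inspectors hit are 1, 3.

2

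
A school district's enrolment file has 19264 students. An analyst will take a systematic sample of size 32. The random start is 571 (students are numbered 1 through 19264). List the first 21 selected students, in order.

k = N/n = 19264/32 = 602
student 1: 571
student 2: 571 + 602 = 1173
student 3: 1173 + 602 = 1775
student 4: 1775 + 602 = 2377
student 5: 2377 + 602 = 2979
student 6: 2979 + 602 = 3581
student 7: 3581 + 602 = 4183
student 8: 4183 + 602 = 4785
student 9: 4785 + 602 = 5387
student 10: 5387 + 602 = 5989
student 11: 5989 + 602 = 6591
student 12: 6591 + 602 = 7193
student 13: 7193 + 602 = 7795
student 14: 7795 + 602 = 8397
student 15: 8397 + 602 = 8999
student 16: 8999 + 602 = 9601
student 17: 9601 + 602 = 10203
student 18: 10203 + 602 = 10805
student 19: 10805 + 602 = 11407
student 20: 11407 + 602 = 12009
student 21: 12009 + 602 = 12611

571, 1173, 1775, 2377, 2979, 3581, 4183, 4785, 5387, 5989, 6591, 7193, 7795, 8397, 8999, 9601, 10203, 10805, 11407, 12009, 12611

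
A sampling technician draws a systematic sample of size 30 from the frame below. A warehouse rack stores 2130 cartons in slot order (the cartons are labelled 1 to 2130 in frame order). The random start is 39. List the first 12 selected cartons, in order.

k = N/n = 2130/30 = 71
carton 1: 39
carton 2: 39 + 71 = 110
carton 3: 110 + 71 = 181
carton 4: 181 + 71 = 252
carton 5: 252 + 71 = 323
carton 6: 323 + 71 = 394
carton 7: 394 + 71 = 465
carton 8: 465 + 71 = 536
carton 9: 536 + 71 = 607
carton 10: 607 + 71 = 678
carton 11: 678 + 71 = 749
carton 12: 749 + 71 = 820

39, 110, 181, 252, 323, 394, 465, 536, 607, 678, 749, 820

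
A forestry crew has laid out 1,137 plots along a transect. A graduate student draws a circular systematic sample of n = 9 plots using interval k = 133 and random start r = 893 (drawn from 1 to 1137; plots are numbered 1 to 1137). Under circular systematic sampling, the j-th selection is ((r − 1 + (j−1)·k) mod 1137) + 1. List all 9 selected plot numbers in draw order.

Selection 1: 893
Selection 2: 893 + 133 = 1026
Selection 3: 1026 + 133 = 1159 → 1159 − 1137 = 22
Selection 4: 22 + 133 = 155
Selection 5: 155 + 133 = 288
Selection 6: 288 + 133 = 421
Selection 7: 421 + 133 = 554
Selection 8: 554 + 133 = 687
Selection 9: 687 + 133 = 820

893, 1026, 22, 155, 288, 421, 554, 687, 820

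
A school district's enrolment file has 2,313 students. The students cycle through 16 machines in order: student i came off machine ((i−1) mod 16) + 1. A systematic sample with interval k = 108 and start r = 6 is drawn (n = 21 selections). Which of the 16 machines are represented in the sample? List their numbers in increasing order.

2, 6, 10, 14

Consecutive selections differ by k = 108, so their machine numbers differ by 108 mod 16 = 12.
gcd(108, 16) = 4, so the sample visits 16/4 = 4 distinct residues mod 16.
Start 6 is machine 6; the machines hit are 2, 6, 10, 14.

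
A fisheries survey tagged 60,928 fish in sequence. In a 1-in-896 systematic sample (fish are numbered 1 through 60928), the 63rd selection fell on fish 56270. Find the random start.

718

k = 896
r = 56270 − (63−1)×896 = 56270 − 55552 = 718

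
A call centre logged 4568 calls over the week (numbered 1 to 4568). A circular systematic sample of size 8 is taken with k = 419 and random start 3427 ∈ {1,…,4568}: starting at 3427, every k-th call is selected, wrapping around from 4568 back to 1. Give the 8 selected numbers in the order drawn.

Selection 1: 3427
Selection 2: 3427 + 419 = 3846
Selection 3: 3846 + 419 = 4265
Selection 4: 4265 + 419 = 4684 → 4684 − 4568 = 116
Selection 5: 116 + 419 = 535
Selection 6: 535 + 419 = 954
Selection 7: 954 + 419 = 1373
Selection 8: 1373 + 419 = 1792

3427, 3846, 4265, 116, 535, 954, 1373, 1792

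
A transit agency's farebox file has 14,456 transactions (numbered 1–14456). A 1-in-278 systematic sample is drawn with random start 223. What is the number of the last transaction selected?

14401

k = 278
52nd selection = r + (52−1)·k = 223 + 51×278 = 223 + 14178 = 14401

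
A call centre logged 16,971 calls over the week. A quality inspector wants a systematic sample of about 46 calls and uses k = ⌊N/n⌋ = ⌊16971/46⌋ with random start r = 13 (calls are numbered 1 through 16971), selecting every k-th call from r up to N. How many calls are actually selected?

k = ⌊16971/46⌋ = 368
Achieved size = ⌊(16971 − 13)/368⌋ + 1 = ⌊16958/368⌋ + 1 = 46 + 1 = 47
(last selection: 13 + 46×368 = 16941 ≤ 16971; next would be 17309 > 16971)

47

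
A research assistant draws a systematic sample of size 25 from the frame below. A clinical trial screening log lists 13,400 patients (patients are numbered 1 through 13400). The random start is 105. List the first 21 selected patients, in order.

k = N/n = 13400/25 = 536
patient 1: 105
patient 2: 105 + 536 = 641
patient 3: 641 + 536 = 1177
patient 4: 1177 + 536 = 1713
patient 5: 1713 + 536 = 2249
patient 6: 2249 + 536 = 2785
patient 7: 2785 + 536 = 3321
patient 8: 3321 + 536 = 3857
patient 9: 3857 + 536 = 4393
patient 10: 4393 + 536 = 4929
patient 11: 4929 + 536 = 5465
patient 12: 5465 + 536 = 6001
patient 13: 6001 + 536 = 6537
patient 14: 6537 + 536 = 7073
patient 15: 7073 + 536 = 7609
patient 16: 7609 + 536 = 8145
patient 17: 8145 + 536 = 8681
patient 18: 8681 + 536 = 9217
patient 19: 9217 + 536 = 9753
patient 20: 9753 + 536 = 10289
patient 21: 10289 + 536 = 10825

105, 641, 1177, 1713, 2249, 2785, 3321, 3857, 4393, 4929, 5465, 6001, 6537, 7073, 7609, 8145, 8681, 9217, 9753, 10289, 10825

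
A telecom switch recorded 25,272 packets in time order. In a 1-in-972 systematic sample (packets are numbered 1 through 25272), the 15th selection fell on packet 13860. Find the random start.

k = 972
r = 13860 − (15−1)×972 = 13860 − 13608 = 252

252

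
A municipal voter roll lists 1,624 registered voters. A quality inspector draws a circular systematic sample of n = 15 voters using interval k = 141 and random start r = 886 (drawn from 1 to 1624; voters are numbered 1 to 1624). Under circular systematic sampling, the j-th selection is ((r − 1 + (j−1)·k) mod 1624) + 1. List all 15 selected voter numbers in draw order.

886, 1027, 1168, 1309, 1450, 1591, 108, 249, 390, 531, 672, 813, 954, 1095, 1236

Selection 1: 886
Selection 2: 886 + 141 = 1027
Selection 3: 1027 + 141 = 1168
Selection 4: 1168 + 141 = 1309
Selection 5: 1309 + 141 = 1450
Selection 6: 1450 + 141 = 1591
Selection 7: 1591 + 141 = 1732 → 1732 − 1624 = 108
Selection 8: 108 + 141 = 249
Selection 9: 249 + 141 = 390
Selection 10: 390 + 141 = 531
Selection 11: 531 + 141 = 672
Selection 12: 672 + 141 = 813
Selection 13: 813 + 141 = 954
Selection 14: 954 + 141 = 1095
Selection 15: 1095 + 141 = 1236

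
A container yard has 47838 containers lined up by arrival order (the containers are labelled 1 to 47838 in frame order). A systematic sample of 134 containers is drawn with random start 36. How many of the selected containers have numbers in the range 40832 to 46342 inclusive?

k = 47838/134 = 357
First selection ≥ 40832: 36 + ⌈(40832−36)/357⌉·357 = 36 + 115×357 = 41091
Last selection ≤ 46342: 36 + ⌊(46342−36)/357⌋·357 = 36 + 129×357 = 46089
Count = 129 − 115 + 1 = 15

15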